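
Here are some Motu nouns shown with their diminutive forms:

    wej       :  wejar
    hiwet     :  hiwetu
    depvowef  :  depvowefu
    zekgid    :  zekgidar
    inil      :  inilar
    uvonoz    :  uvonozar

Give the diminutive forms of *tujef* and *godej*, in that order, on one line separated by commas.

Looking at the final consonant of each stem: -u when the stem ends in a voiceless consonant (*hiwet*, *depvowef*); -ar when the stem ends in a voiced consonant (*wej*, *zekgid*, *inil*, *uvonoz*).
*tujef* — final consonant /f/ (voiceless) → -u → *tujefu*.
*godej*: final consonant = /j/, voiced → -ar → *godejar*.

tujefu, godejar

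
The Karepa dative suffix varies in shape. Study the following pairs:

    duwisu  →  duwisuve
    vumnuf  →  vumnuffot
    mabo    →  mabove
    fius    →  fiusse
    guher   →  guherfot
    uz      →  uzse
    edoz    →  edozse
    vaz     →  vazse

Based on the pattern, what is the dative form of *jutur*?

juturfot

The suffix is conditioned by the final sound: -se when the stem ends in a sibilant (*fius*, *uz*, *edoz*, *vaz*); -fot when the stem ends in a non-sibilant consonant (*vumnuf*, *guher*); -ve when the stem ends in a vowel (*duwisu*, *mabo*).
*jutur*: final sound = /r/, a non-sibilant consonant → -fot → *juturfot*.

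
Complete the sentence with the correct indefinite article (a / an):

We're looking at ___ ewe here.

a

The indefinite article is chosen by the initial *sound* of the following word, not its spelling.
*ewe* begins with the sound /juː/ (pronounced /juː/) — a consonant sound.
So the article is *a*: We're looking at a ewe here.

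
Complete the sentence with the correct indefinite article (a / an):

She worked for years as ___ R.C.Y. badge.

The indefinite article is chosen by the initial *sound* of the following word, not its spelling.
The initialism *R.C.Y.* is read letter by letter; the first letter, R, is pronounced /ɑr/, which begins with a vowel sound.
So the article is *an*: She worked for years as an R.C.Y. badge.

an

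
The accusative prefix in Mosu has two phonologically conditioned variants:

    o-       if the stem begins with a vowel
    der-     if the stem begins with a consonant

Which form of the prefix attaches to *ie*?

o-

Since the first sound of *ie* is /i/ (a vowel), it takes o-.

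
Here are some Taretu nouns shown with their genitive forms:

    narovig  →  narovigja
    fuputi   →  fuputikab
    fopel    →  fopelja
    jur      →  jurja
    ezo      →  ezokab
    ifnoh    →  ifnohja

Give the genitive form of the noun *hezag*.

The pattern is consonant vs. vowel: -ja when the stem ends in a consonant (*narovig*, *fopel*, *jur*, *ifnoh*); -kab when the stem ends in a vowel (*fuputi*, *ezo*).
*hezag*: final sound = /g/, a consonant → -ja → *hezagja*.

hezagja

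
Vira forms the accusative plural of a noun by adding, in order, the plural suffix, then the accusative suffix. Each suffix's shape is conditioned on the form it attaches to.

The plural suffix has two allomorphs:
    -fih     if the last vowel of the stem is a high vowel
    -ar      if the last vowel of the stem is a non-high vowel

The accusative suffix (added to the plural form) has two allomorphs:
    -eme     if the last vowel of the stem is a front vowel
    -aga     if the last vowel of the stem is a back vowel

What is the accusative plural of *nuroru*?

Since the last vowel of *nuroru* is /u/ (a high vowel), it takes -fih, giving *nurorufih*.
The plural form *nurorufih*: last vowel = /i/, a front vowel → -eme → *nurorufiheme*.

nurorufiheme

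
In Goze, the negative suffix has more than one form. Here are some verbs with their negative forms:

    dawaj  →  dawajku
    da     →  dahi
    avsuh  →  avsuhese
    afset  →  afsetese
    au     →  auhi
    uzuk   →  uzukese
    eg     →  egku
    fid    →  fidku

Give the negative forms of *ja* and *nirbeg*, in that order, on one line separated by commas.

Looking at the final sound of each stem: -ese when the stem ends in a voiceless consonant (*avsuh*, *afset*, *uzuk*); -ku when the stem ends in a voiced consonant (*dawaj*, *eg*, *fid*); -hi when the stem ends in a vowel (*da*, *au*).
*ja*: final sound = /a/, a vowel → -hi → *jahi*.
Since the final sound of *nirbeg* is /g/ (a voiced consonant), it takes -ku, giving *nirbegku*.

jahi, nirbegku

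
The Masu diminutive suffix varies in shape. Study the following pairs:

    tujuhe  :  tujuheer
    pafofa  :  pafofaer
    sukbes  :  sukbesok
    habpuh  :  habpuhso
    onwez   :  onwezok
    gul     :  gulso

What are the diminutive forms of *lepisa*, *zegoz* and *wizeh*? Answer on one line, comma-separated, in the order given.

The alternation tracks the final sound of the stem — -ok when the stem ends in a sibilant (*sukbes*, *onwez*); -so when the stem ends in a non-sibilant consonant (*habpuh*, *gul*); -er when the stem ends in a vowel (*tujuhe*, *pafofa*).
*lepisa*: final sound = /a/, a vowel → -er → *lepisaer*.
Since the final sound of *zegoz* is /z/ (a sibilant), it takes -ok, giving *zegozok*.
*wizeh*: final sound = /h/, a non-sibilant consonant → -so → *wizehso*.

lepisaer, zegozok, wizehso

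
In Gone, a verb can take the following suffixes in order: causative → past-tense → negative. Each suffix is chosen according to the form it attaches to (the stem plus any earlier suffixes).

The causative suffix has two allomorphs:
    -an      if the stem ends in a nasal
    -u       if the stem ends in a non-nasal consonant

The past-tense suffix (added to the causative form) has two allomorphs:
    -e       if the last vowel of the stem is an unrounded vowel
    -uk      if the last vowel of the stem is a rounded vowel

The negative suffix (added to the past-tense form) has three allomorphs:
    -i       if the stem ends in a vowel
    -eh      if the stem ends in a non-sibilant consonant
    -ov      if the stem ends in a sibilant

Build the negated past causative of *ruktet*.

ruktetuukeh

The final consonant of *ruktet* is /t/, which is non-nasal, so the causative suffix is -u, giving *ruktetu*.
The last vowel of the causative form *ruktetu* is /u/, which is a rounded vowel, so the past-tense suffix is -uk, giving *ruktetuuk*.
Since the final sound of the past-tense form *ruktetuuk* is /k/ (a non-sibilant consonant), it takes -eh, giving *ruktetuukeh*.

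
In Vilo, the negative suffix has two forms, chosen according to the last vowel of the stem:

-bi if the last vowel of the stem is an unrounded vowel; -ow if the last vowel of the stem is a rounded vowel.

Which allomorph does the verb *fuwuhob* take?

-ow

Since the last vowel of *fuwuhob* is /o/ (a rounded vowel), it takes -ow.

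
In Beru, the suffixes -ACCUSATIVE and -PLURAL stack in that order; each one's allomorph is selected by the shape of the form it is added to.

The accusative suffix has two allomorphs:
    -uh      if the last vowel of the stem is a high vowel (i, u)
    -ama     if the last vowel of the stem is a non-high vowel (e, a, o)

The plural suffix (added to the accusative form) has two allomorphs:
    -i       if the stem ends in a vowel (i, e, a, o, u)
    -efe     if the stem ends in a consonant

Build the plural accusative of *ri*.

riuhefe

*ri* — last vowel /i/ (a high vowel) → -uh → *riuh*.
The accusative form *riuh*: final sound = /h/, a consonant → -efe → *riuhefe*.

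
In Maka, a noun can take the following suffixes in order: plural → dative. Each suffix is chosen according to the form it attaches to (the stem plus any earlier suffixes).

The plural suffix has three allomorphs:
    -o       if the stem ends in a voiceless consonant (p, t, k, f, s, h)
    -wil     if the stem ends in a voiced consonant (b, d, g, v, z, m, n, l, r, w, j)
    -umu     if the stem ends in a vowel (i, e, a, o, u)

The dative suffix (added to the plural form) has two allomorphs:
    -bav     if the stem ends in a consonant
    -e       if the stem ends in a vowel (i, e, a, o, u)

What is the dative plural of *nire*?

Since the final sound of *nire* is /e/ (a vowel), it takes -umu, giving *nireumu*.
The plural form *nireumu*: final sound = /u/, a vowel → -e → *nireumue*.

nireumue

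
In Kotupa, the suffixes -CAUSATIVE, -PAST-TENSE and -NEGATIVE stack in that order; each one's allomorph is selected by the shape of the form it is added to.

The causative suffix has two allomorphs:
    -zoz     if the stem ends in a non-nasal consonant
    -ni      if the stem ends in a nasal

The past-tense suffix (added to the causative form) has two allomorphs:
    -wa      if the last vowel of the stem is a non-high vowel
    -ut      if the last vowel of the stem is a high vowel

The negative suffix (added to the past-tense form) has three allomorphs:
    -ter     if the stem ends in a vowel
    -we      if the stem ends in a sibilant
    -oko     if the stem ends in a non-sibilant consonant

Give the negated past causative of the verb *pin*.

pinniutoko

The final consonant of *pin* is /n/, which is a nasal, so the causative suffix is -ni, giving *pinni*.
The last vowel of the causative form *pinni* is /i/, which is a high vowel, so the past-tense suffix is -ut, giving *pinniut*.
The past-tense form *pinniut* — final sound /t/ (a non-sibilant consonant) → -oko → *pinniutoko*.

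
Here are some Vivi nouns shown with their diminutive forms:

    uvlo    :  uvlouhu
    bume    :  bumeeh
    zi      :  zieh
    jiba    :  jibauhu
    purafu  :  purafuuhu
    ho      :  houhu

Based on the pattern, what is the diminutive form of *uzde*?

uzdeeh

The suffix is conditioned by the last vowel: -eh when the last vowel of the stem is a front vowel (*bume*, *zi*); -uhu when the last vowel of the stem is a back vowel (*uvlo*, *jiba*, *purafu*, *ho*).
The last vowel of *uzde* is /e/, which is a front vowel, so the suffix is -eh, giving *uzdeeh*.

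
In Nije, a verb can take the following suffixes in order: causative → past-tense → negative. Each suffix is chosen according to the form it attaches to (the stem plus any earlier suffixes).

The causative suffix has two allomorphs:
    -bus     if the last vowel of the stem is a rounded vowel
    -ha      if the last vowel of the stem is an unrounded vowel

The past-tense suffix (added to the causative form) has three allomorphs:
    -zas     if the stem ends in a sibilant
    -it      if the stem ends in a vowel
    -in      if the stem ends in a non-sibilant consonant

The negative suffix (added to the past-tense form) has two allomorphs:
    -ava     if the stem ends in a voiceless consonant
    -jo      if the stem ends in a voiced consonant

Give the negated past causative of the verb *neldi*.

neldihaitava

Since the last vowel of *neldi* is /i/ (an unrounded vowel), it takes -ha, giving *neldiha*.
The final sound of the causative form *neldiha* is /a/, which is a vowel, so the past-tense suffix is -it, giving *neldihait*.
Since the final consonant of the past-tense form *neldihait* is /t/ (voiceless), it takes -ava, giving *neldihaitava*.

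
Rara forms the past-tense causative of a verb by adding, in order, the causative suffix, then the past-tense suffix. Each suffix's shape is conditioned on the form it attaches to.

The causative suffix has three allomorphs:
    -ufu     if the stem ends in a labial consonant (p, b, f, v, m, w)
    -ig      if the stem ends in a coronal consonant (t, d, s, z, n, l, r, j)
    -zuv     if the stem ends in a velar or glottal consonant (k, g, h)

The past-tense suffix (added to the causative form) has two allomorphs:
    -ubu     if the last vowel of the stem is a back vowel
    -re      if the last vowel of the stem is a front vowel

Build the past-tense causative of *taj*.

tajigre

*taj* — final consonant /j/ (coronal) → -ig → *tajig*.
The causative form *tajig*: last vowel = /i/, a front vowel → -re → *tajigre*.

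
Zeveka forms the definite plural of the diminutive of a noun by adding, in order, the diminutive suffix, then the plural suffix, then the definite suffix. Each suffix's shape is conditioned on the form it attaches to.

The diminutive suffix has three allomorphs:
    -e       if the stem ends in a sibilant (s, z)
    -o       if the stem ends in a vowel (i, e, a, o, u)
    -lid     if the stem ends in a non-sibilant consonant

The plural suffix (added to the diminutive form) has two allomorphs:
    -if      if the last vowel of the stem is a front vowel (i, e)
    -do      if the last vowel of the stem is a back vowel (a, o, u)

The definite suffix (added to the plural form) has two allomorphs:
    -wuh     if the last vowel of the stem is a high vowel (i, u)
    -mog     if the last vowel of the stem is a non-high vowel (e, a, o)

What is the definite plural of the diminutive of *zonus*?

The final sound of *zonus* is /s/, which is a sibilant, so the diminutive suffix is -e, giving *zonuse*.
Since the last vowel of the diminutive form *zonuse* is /e/ (a front vowel), it takes -if, giving *zonuseif*.
The plural form *zonuseif*: last vowel = /i/, a high vowel → -wuh → *zonuseifwuh*.

zonuseifwuh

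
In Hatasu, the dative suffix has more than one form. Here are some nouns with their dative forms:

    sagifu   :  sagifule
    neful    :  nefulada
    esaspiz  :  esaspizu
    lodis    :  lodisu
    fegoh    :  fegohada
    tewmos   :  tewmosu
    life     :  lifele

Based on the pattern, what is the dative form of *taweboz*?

Looking at the final sound of each stem: -u when the stem ends in a sibilant (*esaspiz*, *lodis*, *tewmos*); -ada when the stem ends in a non-sibilant consonant (*neful*, *fegoh*); -le when the stem ends in a vowel (*sagifu*, *life*).
*taweboz* — final sound /z/ (a sibilant) → -u → *tawebozu*.

tawebozu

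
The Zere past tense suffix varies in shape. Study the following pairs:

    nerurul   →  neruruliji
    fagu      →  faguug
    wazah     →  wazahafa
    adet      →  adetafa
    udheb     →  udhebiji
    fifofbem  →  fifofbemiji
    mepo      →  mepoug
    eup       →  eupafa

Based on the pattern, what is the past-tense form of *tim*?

The alternation tracks the final sound of the stem — -afa when the stem ends in a voiceless consonant (*wazah*, *adet*, *eup*); -iji when the stem ends in a voiced consonant (*nerurul*, *udheb*, *fifofbem*); -ug when the stem ends in a vowel (*fagu*, *mepo*).
Since the final sound of *tim* is /m/ (a voiced consonant), it takes -iji, giving *timiji*.

timiji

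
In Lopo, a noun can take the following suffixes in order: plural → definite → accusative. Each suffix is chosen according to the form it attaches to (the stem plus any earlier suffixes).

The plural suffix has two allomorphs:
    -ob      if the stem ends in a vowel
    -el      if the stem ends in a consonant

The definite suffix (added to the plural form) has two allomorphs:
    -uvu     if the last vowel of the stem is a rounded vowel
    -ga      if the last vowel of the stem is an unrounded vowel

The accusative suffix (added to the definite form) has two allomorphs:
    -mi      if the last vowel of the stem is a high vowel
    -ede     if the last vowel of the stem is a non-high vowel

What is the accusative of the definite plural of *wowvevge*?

Since the final sound of *wowvevge* is /e/ (a vowel), it takes -ob, giving *wowvevgeob*.
The plural form *wowvevgeob* — last vowel /o/ (a rounded vowel) → -uvu → *wowvevgeobuvu*.
The last vowel of the definite form *wowvevgeobuvu* is /u/, which is a high vowel, so the accusative suffix is -mi, giving *wowvevgeobuvumi*.

wowvevgeobuvumi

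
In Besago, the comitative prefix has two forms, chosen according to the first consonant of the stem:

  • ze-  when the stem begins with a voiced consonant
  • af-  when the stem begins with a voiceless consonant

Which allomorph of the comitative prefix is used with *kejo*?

*kejo*: first consonant = /k/, voiceless → af-.

af-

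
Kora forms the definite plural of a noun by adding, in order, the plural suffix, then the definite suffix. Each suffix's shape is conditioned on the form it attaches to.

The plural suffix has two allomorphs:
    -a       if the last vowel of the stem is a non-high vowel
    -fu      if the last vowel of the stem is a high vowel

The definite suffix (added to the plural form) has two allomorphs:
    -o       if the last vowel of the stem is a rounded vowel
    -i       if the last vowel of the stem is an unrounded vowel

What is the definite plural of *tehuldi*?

Since the last vowel of *tehuldi* is /i/ (a high vowel), it takes -fu, giving *tehuldifu*.
Since the last vowel of the plural form *tehuldifu* is /u/ (a rounded vowel), it takes -o, giving *tehuldifuo*.

tehuldifuo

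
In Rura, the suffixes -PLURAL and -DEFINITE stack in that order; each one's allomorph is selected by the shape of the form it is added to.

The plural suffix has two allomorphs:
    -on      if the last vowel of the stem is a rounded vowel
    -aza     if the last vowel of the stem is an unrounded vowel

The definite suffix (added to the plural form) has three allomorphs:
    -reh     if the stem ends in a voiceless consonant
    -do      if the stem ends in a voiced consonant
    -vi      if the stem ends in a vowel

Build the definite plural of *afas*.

The last vowel of *afas* is /a/, which is an unrounded vowel, so the plural suffix is -aza, giving *afasaza*.
The plural form *afasaza*: final sound = /a/, a vowel → -vi → *afasazavi*.

afasazavi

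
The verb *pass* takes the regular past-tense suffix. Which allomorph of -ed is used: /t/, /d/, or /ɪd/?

/t/

The stem *pass* ends in a voiceless consonant other than /t/.
The -ed suffix is realized as /ɪd/ after /t, d/; as /t/ after other voiceless consonants; and as /d/ after other voiced sounds.
So -ed on *pass* is pronounced /t/.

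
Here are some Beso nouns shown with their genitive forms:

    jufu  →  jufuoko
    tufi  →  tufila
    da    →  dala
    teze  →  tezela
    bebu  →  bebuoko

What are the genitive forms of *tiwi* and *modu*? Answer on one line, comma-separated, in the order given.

Looking at the last vowel of each stem: -oko when the last vowel of the stem is a rounded vowel (*jufu*, *bebu*); -la when the last vowel of the stem is an unrounded vowel (*tufi*, *da*, *teze*).
Since the last vowel of *tiwi* is /i/ (an unrounded vowel), it takes -la, giving *tiwila*.
*modu*: last vowel = /u/, a rounded vowel → -oko → *moduoko*.

tiwila, moduoko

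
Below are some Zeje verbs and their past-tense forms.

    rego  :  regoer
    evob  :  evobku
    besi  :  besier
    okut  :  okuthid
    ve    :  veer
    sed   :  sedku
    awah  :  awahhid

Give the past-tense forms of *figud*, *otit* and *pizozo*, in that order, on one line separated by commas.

figudku, otithid, pizozoer

Looking at the final sound of each stem: -hid when the stem ends in a voiceless consonant (*okut*, *awah*); -ku when the stem ends in a voiced consonant (*evob*, *sed*); -er when the stem ends in a vowel (*rego*, *besi*, *ve*).
*figud*: final sound = /d/, a voiced consonant → -ku → *figudku*.
*otit*: final sound = /t/, a voiceless consonant → -hid → *otithid*.
The final sound of *pizozo* is /o/, which is a vowel, so the suffix is -er, giving *pizozoer*.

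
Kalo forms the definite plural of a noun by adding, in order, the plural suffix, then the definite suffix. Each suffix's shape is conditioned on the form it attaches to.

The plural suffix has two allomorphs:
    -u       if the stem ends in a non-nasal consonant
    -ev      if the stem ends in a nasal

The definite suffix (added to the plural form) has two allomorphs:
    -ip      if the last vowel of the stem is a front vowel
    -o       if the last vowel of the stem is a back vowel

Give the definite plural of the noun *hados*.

*hados*: final consonant = /s/, non-nasal → -u → *hadosu*.
The plural form *hadosu*: last vowel = /u/, a back vowel → -o → *hadosuo*.

hadosuo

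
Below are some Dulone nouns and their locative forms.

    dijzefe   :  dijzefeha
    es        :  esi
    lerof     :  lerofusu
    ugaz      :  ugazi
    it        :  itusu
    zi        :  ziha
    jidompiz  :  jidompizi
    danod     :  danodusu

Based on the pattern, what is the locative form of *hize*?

hizeha

The alternation tracks the final sound of the stem — -i when the stem ends in a sibilant (*es*, *ugaz*, *jidompiz*); -usu when the stem ends in a non-sibilant consonant (*lerof*, *it*, *danod*); -ha when the stem ends in a vowel (*dijzefe*, *zi*).
*hize*: final sound = /e/, a vowel → -ha → *hizeha*.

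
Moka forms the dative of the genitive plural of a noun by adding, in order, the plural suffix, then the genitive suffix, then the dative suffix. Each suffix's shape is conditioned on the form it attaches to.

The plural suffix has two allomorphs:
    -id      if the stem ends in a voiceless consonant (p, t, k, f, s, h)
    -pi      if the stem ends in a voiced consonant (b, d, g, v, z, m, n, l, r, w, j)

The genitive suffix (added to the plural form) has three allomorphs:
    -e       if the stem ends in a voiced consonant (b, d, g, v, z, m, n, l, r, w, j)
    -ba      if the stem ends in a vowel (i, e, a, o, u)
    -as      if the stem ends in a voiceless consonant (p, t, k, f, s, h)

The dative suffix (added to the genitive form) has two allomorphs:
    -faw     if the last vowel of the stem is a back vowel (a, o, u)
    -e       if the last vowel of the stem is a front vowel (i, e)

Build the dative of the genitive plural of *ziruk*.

zirukidee

*ziruk*: final consonant = /k/, voiceless → -id → *zirukid*.
The plural form *zirukid*: final sound = /d/, a voiced consonant → -e → *zirukide*.
The genitive form *zirukide* — last vowel /e/ (a front vowel) → -e → *zirukidee*.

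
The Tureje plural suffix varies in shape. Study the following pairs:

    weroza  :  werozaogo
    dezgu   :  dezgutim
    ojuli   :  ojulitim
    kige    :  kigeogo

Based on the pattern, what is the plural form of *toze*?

The pattern is height harmony: -tim when the last vowel of the stem is a high vowel (*dezgu*, *ojuli*); -ogo when the last vowel of the stem is a non-high vowel (*weroza*, *kige*).
*toze*: last vowel = /e/, a non-high vowel → -ogo → *tozeogo*.

tozeogo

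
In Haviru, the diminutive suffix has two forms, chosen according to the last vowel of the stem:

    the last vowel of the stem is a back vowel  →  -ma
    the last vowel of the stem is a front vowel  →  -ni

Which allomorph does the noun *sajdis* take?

-ni

*sajdis* — last vowel /i/ (a front vowel) → -ni.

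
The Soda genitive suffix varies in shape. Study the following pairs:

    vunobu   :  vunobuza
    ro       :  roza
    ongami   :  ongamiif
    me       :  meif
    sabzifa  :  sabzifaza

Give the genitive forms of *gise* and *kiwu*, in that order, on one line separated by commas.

The suffix is conditioned by the last vowel: -if when the last vowel of the stem is a front vowel (*ongami*, *me*); -za when the last vowel of the stem is a back vowel (*vunobu*, *ro*, *sabzifa*).
*gise* — last vowel /e/ (a front vowel) → -if → *giseif*.
Since the last vowel of *kiwu* is /u/ (a back vowel), it takes -za, giving *kiwuza*.

giseif, kiwuza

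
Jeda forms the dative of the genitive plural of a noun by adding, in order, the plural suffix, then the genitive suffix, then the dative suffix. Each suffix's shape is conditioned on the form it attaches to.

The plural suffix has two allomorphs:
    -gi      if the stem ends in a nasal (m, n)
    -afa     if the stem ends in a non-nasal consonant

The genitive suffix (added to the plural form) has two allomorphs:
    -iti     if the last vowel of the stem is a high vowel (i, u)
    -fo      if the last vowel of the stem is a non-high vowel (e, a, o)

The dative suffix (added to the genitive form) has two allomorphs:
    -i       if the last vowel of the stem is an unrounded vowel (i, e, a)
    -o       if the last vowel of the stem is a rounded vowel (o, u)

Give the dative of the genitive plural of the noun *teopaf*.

teopafafafoo

*teopaf* — final consonant /f/ (non-nasal) → -afa → *teopafafa*.
The plural form *teopafafa* — last vowel /a/ (a non-high vowel) → -fo → *teopafafafo*.
Since the last vowel of the genitive form *teopafafafo* is /o/ (a rounded vowel), it takes -o, giving *teopafafafoo*.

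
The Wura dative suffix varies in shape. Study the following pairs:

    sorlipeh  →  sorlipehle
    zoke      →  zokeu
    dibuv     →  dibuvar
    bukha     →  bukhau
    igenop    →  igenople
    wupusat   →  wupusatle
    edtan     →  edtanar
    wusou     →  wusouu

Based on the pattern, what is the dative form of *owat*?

owatle

Looking at the final sound of each stem: -le when the stem ends in a voiceless consonant (*sorlipeh*, *igenop*, *wupusat*); -ar when the stem ends in a voiced consonant (*dibuv*, *edtan*); -u when the stem ends in a vowel (*zoke*, *bukha*, *wusou*).
*owat*: final sound = /t/, a voiceless consonant → -le → *owatle*.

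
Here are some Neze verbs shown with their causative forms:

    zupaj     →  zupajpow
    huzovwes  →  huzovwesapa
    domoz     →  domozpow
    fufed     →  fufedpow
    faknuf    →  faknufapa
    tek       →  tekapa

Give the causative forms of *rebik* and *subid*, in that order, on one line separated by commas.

Looking at the final consonant of each stem: -apa when the stem ends in a voiceless consonant (*huzovwes*, *faknuf*, *tek*); -pow when the stem ends in a voiced consonant (*zupaj*, *domoz*, *fufed*).
*rebik*: final consonant = /k/, voiceless → -apa → *rebikapa*.
Since the final consonant of *subid* is /d/ (voiced), it takes -pow, giving *subidpow*.

rebikapa, subidpow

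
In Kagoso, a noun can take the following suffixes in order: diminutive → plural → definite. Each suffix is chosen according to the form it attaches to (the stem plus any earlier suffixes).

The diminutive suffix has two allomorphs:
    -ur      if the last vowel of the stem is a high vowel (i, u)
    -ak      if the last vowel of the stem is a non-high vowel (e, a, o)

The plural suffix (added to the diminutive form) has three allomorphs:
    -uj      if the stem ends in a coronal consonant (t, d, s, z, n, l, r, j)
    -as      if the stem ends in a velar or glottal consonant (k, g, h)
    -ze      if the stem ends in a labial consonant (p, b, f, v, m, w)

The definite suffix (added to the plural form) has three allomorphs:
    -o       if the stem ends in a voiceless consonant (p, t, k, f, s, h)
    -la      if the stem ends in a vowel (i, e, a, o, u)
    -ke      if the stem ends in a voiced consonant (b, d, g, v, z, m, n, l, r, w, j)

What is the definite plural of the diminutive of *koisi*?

koisiurujke

*koisi* — last vowel /i/ (a high vowel) → -ur → *koisiur*.
The diminutive form *koisiur*: final consonant = /r/, coronal → -uj → *koisiuruj*.
The final sound of the plural form *koisiuruj* is /j/, which is a voiced consonant, so the definite suffix is -ke, giving *koisiurujke*.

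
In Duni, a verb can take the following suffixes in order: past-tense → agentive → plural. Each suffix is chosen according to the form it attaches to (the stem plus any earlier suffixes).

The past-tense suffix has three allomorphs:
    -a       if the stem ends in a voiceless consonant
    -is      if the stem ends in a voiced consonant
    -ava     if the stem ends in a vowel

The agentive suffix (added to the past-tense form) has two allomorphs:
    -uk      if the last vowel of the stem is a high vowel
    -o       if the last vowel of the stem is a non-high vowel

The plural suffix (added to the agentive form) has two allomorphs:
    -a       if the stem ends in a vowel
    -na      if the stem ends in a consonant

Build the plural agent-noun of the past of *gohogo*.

The final sound of *gohogo* is /o/, which is a vowel, so the past-tense suffix is -ava, giving *gohogoava*.
The past-tense form *gohogoava* — last vowel /a/ (a non-high vowel) → -o → *gohogoavao*.
The agentive form *gohogoavao* — final sound /o/ (a vowel) → -a → *gohogoavaoa*.

gohogoavaoa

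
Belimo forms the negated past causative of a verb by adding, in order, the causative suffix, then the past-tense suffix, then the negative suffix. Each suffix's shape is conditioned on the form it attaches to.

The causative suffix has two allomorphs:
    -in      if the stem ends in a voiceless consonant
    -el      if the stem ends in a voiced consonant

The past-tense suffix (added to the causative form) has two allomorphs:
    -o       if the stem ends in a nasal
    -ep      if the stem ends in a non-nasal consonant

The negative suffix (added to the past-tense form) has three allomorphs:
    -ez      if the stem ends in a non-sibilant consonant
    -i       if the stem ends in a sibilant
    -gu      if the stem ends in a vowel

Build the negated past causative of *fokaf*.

*fokaf*: final consonant = /f/, voiceless → -in → *fokafin*.
The final consonant of the causative form *fokafin* is /n/, which is a nasal, so the past-tense suffix is -o, giving *fokafino*.
The past-tense form *fokafino* — final sound /o/ (a vowel) → -gu → *fokafinogu*.

fokafinogu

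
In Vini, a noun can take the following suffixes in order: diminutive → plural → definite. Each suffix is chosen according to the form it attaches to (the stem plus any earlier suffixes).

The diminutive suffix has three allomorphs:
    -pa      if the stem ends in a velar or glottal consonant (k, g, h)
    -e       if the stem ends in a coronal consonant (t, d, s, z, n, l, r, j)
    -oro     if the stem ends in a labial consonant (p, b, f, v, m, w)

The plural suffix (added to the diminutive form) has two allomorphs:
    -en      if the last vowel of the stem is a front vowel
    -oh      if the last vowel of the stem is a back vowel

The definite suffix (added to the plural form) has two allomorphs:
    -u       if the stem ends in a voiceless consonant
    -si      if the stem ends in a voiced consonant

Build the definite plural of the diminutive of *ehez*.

Since the final consonant of *ehez* is /z/ (coronal), it takes -e, giving *eheze*.
The last vowel of the diminutive form *eheze* is /e/, which is a front vowel, so the plural suffix is -en, giving *ehezeen*.
Since the final consonant of the plural form *ehezeen* is /n/ (voiced), it takes -si, giving *ehezeensi*.

ehezeensi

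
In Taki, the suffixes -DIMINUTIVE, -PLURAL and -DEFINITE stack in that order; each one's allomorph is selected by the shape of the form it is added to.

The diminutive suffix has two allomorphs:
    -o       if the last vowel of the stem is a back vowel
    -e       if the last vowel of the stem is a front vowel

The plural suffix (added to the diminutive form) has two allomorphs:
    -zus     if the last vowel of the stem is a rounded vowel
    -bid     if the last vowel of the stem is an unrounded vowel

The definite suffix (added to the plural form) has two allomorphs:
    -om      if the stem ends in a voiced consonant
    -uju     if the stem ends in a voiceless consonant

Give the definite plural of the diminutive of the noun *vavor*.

vavorozusuju

*vavor* — last vowel /o/ (a back vowel) → -o → *vavoro*.
The diminutive form *vavoro* — last vowel /o/ (a rounded vowel) → -zus → *vavorozus*.
The plural form *vavorozus*: final consonant = /s/, voiceless → -uju → *vavorozusuju*.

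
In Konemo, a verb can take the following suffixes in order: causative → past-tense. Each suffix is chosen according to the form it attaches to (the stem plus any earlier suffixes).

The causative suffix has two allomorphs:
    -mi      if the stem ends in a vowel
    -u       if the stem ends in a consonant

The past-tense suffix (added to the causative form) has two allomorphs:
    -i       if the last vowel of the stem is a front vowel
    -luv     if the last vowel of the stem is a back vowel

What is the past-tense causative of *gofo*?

gofomii

*gofo* — final sound /o/ (a vowel) → -mi → *gofomi*.
The causative form *gofomi*: last vowel = /i/, a front vowel → -i → *gofomii*.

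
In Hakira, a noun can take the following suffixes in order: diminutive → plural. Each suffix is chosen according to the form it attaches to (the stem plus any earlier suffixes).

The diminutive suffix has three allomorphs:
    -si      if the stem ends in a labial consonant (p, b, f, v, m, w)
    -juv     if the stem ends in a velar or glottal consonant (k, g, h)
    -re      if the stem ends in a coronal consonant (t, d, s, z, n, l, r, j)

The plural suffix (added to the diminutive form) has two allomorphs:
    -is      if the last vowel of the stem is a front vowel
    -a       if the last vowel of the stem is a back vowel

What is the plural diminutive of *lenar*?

*lenar* — final consonant /r/ (coronal) → -re → *lenarre*.
The last vowel of the diminutive form *lenarre* is /e/, which is a front vowel, so the plural suffix is -is, giving *lenarreis*.

lenarreis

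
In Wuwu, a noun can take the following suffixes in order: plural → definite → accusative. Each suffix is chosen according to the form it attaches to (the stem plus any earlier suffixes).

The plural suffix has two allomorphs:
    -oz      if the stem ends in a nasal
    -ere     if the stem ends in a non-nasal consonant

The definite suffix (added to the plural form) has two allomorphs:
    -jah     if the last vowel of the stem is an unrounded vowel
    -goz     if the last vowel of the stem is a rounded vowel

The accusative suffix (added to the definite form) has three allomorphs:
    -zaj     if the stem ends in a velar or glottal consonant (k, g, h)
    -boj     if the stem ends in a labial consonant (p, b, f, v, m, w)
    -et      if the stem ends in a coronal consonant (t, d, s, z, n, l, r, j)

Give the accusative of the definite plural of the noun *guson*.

The final consonant of *guson* is /n/, which is a nasal, so the plural suffix is -oz, giving *gusonoz*.
The plural form *gusonoz* — last vowel /o/ (a rounded vowel) → -goz → *gusonozgoz*.
The definite form *gusonozgoz* — final consonant /z/ (coronal) → -et → *gusonozgozet*.

gusonozgozet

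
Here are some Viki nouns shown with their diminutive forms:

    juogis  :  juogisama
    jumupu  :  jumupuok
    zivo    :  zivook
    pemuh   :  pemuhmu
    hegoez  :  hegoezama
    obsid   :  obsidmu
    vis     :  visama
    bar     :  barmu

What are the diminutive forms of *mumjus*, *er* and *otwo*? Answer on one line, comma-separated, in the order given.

mumjusama, ermu, otwook

The pattern is sibilance of the final sound: -ama when the stem ends in a sibilant (*juogis*, *hegoez*, *vis*); -mu when the stem ends in a non-sibilant consonant (*pemuh*, *obsid*, *bar*); -ok when the stem ends in a vowel (*jumupu*, *zivo*).
Since the final sound of *mumjus* is /s/ (a sibilant), it takes -ama, giving *mumjusama*.
*er*: final sound = /r/, a non-sibilant consonant → -mu → *ermu*.
*otwo* — final sound /o/ (a vowel) → -ok → *otwook*.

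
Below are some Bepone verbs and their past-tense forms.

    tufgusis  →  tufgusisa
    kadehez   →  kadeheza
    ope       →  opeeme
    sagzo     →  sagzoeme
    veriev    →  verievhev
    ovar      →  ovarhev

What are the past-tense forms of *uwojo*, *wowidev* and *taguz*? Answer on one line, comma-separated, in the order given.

The suffix is conditioned by the final sound: -a when the stem ends in a sibilant (*tufgusis*, *kadehez*); -hev when the stem ends in a non-sibilant consonant (*veriev*, *ovar*); -eme when the stem ends in a vowel (*ope*, *sagzo*).
The final sound of *uwojo* is /o/, which is a vowel, so the suffix is -eme, giving *uwojoeme*.
*wowidev*: final sound = /v/, a non-sibilant consonant → -hev → *wowidevhev*.
*taguz*: final sound = /z/, a sibilant → -a → *taguza*.

uwojoeme, wowidevhev, taguza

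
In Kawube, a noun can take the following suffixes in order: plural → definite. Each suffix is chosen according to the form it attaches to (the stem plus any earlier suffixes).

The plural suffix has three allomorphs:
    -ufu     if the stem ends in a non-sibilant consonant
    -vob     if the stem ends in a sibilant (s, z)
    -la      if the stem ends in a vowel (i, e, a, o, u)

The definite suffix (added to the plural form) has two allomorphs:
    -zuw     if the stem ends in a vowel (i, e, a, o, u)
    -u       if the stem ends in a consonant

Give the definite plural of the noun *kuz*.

kuzvobu

*kuz* — final sound /z/ (a sibilant) → -vob → *kuzvob*.
The plural form *kuzvob*: final sound = /b/, a consonant → -u → *kuzvobu*.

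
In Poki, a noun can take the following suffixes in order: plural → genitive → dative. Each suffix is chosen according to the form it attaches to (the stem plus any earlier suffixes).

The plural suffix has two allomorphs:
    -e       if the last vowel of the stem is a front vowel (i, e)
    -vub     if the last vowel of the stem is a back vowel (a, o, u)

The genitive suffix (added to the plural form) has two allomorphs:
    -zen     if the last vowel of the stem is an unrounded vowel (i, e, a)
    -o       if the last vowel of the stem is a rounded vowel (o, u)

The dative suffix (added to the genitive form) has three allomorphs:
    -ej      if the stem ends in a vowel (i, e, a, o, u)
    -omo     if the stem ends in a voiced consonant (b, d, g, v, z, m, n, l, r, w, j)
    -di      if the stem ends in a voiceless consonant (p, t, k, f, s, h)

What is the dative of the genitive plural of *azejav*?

azejavvuboej

The last vowel of *azejav* is /a/, which is a back vowel, so the plural suffix is -vub, giving *azejavvub*.
The plural form *azejavvub*: last vowel = /u/, a rounded vowel → -o → *azejavvubo*.
Since the final sound of the genitive form *azejavvubo* is /o/ (a vowel), it takes -ej, giving *azejavvuboej*.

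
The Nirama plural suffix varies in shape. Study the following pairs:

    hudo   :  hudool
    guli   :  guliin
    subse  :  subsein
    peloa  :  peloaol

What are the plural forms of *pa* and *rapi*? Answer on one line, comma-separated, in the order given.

The alternation tracks the last vowel of the stem — -in when the last vowel of the stem is a front vowel (*guli*, *subse*); -ol when the last vowel of the stem is a back vowel (*hudo*, *peloa*).
*pa*: last vowel = /a/, a back vowel → -ol → *paol*.
The last vowel of *rapi* is /i/, which is a front vowel, so the suffix is -in, giving *rapiin*.

paol, rapiin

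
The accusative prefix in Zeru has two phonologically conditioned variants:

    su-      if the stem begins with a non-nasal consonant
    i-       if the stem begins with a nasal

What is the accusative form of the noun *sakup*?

Since the first consonant of *sakup* is /s/ (non-nasal), it takes su-, giving *susakup*.

susakup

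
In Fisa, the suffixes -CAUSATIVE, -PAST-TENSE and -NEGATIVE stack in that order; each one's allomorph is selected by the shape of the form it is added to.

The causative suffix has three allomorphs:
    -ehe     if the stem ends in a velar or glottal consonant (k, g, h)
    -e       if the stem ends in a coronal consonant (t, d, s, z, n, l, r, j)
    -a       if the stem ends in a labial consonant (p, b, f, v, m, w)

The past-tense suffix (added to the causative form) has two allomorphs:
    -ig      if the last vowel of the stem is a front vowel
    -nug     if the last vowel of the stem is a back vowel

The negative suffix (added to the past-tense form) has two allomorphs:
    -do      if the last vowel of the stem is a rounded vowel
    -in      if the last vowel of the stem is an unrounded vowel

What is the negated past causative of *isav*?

*isav*: final consonant = /v/, labial → -a → *isava*.
The causative form *isava* — last vowel /a/ (a back vowel) → -nug → *isavanug*.
Since the last vowel of the past-tense form *isavanug* is /u/ (a rounded vowel), it takes -do, giving *isavanugdo*.

isavanugdo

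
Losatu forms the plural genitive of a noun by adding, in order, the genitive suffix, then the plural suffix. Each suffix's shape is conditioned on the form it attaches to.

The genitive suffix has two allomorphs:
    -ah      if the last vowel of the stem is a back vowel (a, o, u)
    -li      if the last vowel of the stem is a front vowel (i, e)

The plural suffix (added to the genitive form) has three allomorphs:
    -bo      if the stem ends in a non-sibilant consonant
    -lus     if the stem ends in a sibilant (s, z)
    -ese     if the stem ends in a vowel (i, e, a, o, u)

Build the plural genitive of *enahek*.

enahekliese

*enahek* — last vowel /e/ (a front vowel) → -li → *enahekli*.
Since the final sound of the genitive form *enahekli* is /i/ (a vowel), it takes -ese, giving *enahekliese*.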